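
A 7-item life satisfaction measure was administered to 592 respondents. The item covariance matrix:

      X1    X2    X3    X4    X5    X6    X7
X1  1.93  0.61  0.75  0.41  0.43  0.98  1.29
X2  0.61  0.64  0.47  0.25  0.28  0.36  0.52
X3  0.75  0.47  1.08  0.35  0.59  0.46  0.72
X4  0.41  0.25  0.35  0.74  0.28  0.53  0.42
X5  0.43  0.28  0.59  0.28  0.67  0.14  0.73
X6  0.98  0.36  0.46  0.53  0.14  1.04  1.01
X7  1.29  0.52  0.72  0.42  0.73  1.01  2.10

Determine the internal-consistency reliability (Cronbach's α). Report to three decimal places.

α = 0.862

sum of item variances = 1.93 + 0.64 + 1.08 + 0.74 + 0.67 + 1.04 + 2.10 = 8.20
Sum of the distinct covariances = 11.58
total variance = 8.20 + 2 × 11.58 = 31.36
α = (k/(k−1))·(1 − sum of item variances/total variance) = (7/6)·(1 − 8.20/31.36) = 0.862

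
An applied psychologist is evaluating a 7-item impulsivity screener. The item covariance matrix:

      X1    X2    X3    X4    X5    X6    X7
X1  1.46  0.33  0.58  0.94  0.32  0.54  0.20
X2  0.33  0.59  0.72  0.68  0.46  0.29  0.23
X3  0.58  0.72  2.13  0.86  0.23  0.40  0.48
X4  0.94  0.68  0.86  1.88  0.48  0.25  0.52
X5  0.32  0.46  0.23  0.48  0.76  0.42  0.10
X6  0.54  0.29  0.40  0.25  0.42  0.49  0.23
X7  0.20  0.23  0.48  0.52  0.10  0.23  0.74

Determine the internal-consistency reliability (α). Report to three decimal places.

α = 0.813

Σσᵢ² = 1.46 + 0.59 + 2.13 + 1.88 + 0.76 + 0.49 + 0.74 = 8.05
Sum of off-diagonal covariances = 9.26
σ²_total = 8.05 + 2 × 9.26 = 26.57
α = (k/(k−1))·(1 − Σσᵢ²/σ²_total) = (7/6)·(1 − 8.05/26.57) = 0.813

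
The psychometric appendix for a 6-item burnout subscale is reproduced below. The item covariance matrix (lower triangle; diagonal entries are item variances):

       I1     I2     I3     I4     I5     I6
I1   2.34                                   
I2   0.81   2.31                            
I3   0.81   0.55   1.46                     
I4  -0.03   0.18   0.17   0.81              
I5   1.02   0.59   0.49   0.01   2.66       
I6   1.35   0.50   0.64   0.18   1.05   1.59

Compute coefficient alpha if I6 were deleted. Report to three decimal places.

coefficient alpha = 0.612

Remaining items: I1, I2, I3, I4, I5 (k = 5).
Σσ²ᵢ = 2.34 + 2.31 + 1.46 + 0.81 + 2.66 = 9.58
σ²_total = 9.58 + 2 × 4.60 = 18.78
α (item deleted) = (5/4)·(1 − 9.58/18.78) = 0.612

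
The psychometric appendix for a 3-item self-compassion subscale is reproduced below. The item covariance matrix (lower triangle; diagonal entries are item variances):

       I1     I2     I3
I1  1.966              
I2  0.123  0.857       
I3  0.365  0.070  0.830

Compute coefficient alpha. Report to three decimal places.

ΣVar(i) = 1.966 + 0.857 + 0.830 = 3.653
Sum of the distinct covariances = 0.558
Var(T) = 3.653 + 2 × 0.558 = 4.769
α = (k/(k−1))·(1 − ΣVar(i)/Var(T)) = (3/2)·(1 − 3.653/4.769) = 0.351

α = 0.351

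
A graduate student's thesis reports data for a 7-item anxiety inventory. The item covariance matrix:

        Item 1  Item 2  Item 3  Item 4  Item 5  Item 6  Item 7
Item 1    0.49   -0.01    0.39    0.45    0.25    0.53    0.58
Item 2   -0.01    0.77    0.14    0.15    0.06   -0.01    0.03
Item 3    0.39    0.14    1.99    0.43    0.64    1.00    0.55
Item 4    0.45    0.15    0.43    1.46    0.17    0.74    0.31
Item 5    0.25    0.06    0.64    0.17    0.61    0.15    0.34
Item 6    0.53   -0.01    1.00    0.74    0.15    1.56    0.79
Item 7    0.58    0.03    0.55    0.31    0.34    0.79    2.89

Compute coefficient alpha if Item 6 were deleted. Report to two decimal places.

Remaining items: Item 1, Item 2, Item 3, Item 4, Item 5, Item 7 (k = 6).
Σσ²ᵢ = 0.49 + 0.77 + 1.99 + 1.46 + 0.61 + 2.89 = 8.21
Var(T) = 8.21 + 2 × 4.48 = 17.17
α (item deleted) = (6/5)·(1 − 8.21/17.17) = 0.63

α = 0.63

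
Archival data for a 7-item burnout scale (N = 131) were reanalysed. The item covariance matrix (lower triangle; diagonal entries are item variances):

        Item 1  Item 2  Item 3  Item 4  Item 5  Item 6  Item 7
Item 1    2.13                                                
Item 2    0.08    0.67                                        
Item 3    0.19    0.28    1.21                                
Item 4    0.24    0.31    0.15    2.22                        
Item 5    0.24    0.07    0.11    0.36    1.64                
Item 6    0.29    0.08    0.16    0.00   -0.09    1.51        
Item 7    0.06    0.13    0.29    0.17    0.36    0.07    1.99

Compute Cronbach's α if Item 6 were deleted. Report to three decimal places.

α = 0.458

Remaining items: Item 1, Item 2, Item 3, Item 4, Item 5, Item 7 (k = 6).
ΣVar(i) = 2.13 + 0.67 + 1.21 + 2.22 + 1.64 + 1.99 = 9.86
total variance = 9.86 + 2 × 3.04 = 15.94
α (item deleted) = (6/5)·(1 − 9.86/15.94) = 0.458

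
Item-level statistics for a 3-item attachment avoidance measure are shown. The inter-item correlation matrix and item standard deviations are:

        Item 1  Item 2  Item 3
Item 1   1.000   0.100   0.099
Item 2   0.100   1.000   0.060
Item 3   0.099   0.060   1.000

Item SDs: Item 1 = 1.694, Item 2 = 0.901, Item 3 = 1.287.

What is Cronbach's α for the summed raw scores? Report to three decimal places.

Σσ²ᵢ = 1.694² + 0.901² + 1.287² = 5.3378
Covariances σ_ij = r_ij · s_i · s_j:
  σ(Item 1,Item 2) = 0.100 × 1.694 × 0.901 = 0.1526
  σ(Item 1,Item 3) = 0.099 × 1.694 × 1.287 = 0.2158
  σ(Item 2,Item 3) = 0.060 × 0.901 × 1.287 = 0.0696
σ²_T = Σσ²ᵢ + 2·Σσ_ij = 5.3378 + 2 × 0.4380 = 6.2138
α = (3/2)·(1 − 5.3378/6.2138) = 0.211

α = 0.211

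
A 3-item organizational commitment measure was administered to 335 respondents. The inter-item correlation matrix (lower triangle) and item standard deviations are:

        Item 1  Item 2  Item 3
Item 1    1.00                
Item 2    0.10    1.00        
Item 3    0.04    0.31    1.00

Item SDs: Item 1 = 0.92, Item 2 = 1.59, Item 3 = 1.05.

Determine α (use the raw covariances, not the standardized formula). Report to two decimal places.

α = 0.36

Σσ²ᵢ = 0.92² + 1.59² + 1.05² = 4.4770
Covariances σ_ij = r_ij · s_i · s_j:
  σ(Item 1,Item 2) = 0.10 × 0.92 × 1.59 = 0.1463
  σ(Item 1,Item 3) = 0.04 × 0.92 × 1.05 = 0.0386
  σ(Item 2,Item 3) = 0.31 × 1.59 × 1.05 = 0.5175
σ²_T = Σσ²ᵢ + 2·Σσ_ij = 4.4770 + 2 × 0.7024 = 5.8818
α = (3/2)·(1 − 4.4770/5.8818) = 0.36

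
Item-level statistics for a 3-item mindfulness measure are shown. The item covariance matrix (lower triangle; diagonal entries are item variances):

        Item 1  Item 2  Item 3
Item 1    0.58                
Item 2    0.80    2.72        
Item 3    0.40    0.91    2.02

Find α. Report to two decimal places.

α = 0.66

sum of item variances = 0.58 + 2.72 + 2.02 = 5.32
Σ_{i<j} σ_ij = 2.11
Var(T) = 5.32 + 2 × 2.11 = 9.54
α = (k/(k−1))·(1 − sum of item variances/Var(T)) = (3/2)·(1 − 5.32/9.54) = 0.66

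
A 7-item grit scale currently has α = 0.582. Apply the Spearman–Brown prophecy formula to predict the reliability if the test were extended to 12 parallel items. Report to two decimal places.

Length factor m = 12/7 = 1.7143
α' = m·α / (1 + (m−1)·α)
   = 12/7 × 0.582 / (1 + (12/7 − 1) × 0.582)
   = 0.9977 / 1.4157 = 0.70

predicted reliability = 0.70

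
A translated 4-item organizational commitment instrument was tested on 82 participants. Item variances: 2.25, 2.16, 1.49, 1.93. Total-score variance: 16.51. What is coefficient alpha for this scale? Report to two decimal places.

α = 0.70

Σσ²ᵢ = 2.25 + 2.16 + 1.49 + 1.93 = 7.83
α = (k/(k−1))·(1 − Σσ²ᵢ/σ²_T) = (4/3)·(1 − 7.83/16.51) = 0.70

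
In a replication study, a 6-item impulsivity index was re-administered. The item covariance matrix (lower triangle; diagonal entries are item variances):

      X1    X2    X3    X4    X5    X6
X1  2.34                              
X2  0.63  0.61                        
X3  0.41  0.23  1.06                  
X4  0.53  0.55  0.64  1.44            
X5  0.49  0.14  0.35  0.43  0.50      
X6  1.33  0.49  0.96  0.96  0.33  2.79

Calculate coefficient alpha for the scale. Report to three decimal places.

Σσᵢ² = 2.34 + 0.61 + 1.06 + 1.44 + 0.50 + 2.79 = 8.74
Sum of off-diagonal covariances = 8.47
σ²_T = 8.74 + 2 × 8.47 = 25.68
α = (k/(k−1))·(1 − Σσᵢ²/σ²_T) = (6/5)·(1 − 8.74/25.68) = 0.792

coefficient alpha = 0.792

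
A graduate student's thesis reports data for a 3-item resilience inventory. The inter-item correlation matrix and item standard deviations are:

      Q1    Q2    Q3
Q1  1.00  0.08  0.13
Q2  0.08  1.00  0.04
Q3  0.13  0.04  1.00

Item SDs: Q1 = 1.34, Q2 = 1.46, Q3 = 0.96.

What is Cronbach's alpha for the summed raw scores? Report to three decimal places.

α = 0.203

Σσ²ᵢ = 1.34² + 1.46² + 0.96² = 4.8488
Covariances σ_ij = r_ij · s_i · s_j:
  σ(Q1,Q2) = 0.08 × 1.34 × 1.46 = 0.1565
  σ(Q1,Q3) = 0.13 × 1.34 × 0.96 = 0.1672
  σ(Q2,Q3) = 0.04 × 1.46 × 0.96 = 0.0561
σ²_T = Σσ²ᵢ + 2·Σσ_ij = 4.8488 + 2 × 0.3798 = 5.6084
α = (3/2)·(1 − 4.8488/5.6084) = 0.203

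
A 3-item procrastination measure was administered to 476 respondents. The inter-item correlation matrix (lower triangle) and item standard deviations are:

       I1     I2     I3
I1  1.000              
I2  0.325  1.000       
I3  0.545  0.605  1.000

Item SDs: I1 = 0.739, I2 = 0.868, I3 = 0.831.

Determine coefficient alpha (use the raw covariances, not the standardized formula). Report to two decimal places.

coefficient alpha = 0.74

Σσ²ᵢ = 0.739² + 0.868² + 0.831² = 1.9901
Covariances σ_ij = r_ij · s_i · s_j:
  σ(I1,I2) = 0.325 × 0.739 × 0.868 = 0.2085
  σ(I1,I3) = 0.545 × 0.739 × 0.831 = 0.3347
  σ(I2,I3) = 0.605 × 0.868 × 0.831 = 0.4364
σ²_T = Σσ²ᵢ + 2·Σσ_ij = 1.9901 + 2 × 0.9796 = 3.9493
α = (3/2)·(1 − 1.9901/3.9493) = 0.74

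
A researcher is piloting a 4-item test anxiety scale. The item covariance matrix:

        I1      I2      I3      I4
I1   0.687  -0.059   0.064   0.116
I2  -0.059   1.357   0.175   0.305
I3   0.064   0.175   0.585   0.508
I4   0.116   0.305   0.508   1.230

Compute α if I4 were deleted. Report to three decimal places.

α = 0.181

Remaining items: I1, I2, I3 (k = 3).
sum of item variances = 0.687 + 1.357 + 0.585 = 2.629
σ²_T = 2.629 + 2 × 0.180 = 2.989
α (item deleted) = (3/2)·(1 − 2.629/2.989) = 0.181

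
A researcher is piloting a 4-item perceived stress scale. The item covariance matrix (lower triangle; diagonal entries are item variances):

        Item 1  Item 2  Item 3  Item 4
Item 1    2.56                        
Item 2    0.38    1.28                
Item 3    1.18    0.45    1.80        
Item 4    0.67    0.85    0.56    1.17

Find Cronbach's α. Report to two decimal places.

Cronbach's α = 0.73

Σσ²ᵢ = 2.56 + 1.28 + 1.80 + 1.17 = 6.81
Sum of off-diagonal covariances = 4.09
total variance = 6.81 + 2 × 4.09 = 14.99
α = (k/(k−1))·(1 − Σσ²ᵢ/total variance) = (4/3)·(1 − 6.81/14.99) = 0.73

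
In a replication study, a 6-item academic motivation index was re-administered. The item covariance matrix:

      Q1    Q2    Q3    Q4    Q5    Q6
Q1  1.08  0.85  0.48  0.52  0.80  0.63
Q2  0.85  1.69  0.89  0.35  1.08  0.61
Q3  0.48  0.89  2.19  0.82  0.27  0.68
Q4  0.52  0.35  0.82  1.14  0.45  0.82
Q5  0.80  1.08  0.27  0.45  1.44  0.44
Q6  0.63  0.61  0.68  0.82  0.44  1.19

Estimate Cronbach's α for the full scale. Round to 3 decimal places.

Σσᵢ² = 1.08 + 1.69 + 2.19 + 1.14 + 1.44 + 1.19 = 8.73
Σ_{i<j} σ_ij = 9.69
σ²_T = 8.73 + 2 × 9.69 = 28.11
α = (k/(k−1))·(1 − Σσᵢ²/σ²_T) = (6/5)·(1 − 8.73/28.11) = 0.827

α = 0.827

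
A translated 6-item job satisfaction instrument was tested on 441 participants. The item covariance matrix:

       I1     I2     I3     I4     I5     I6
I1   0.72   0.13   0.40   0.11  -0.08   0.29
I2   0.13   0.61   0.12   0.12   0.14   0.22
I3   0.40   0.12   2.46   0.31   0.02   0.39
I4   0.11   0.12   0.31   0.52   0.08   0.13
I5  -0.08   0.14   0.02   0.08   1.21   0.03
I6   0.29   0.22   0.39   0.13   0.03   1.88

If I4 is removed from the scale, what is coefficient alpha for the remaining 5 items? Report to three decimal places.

coefficient alpha = 0.407

Remaining items: I1, I2, I3, I5, I6 (k = 5).
Σσ²ᵢ = 0.72 + 0.61 + 2.46 + 1.21 + 1.88 = 6.88
Var(T) = 6.88 + 2 × 1.66 = 10.20
α (item deleted) = (5/4)·(1 − 6.88/10.20) = 0.407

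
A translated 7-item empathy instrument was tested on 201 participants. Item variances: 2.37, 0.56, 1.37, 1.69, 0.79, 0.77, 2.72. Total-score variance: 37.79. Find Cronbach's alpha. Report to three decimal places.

Cronbach's alpha = 0.850

ΣVar(i) = 2.37 + 0.56 + 1.37 + 1.69 + 0.79 + 0.77 + 2.72 = 10.27
α = (k/(k−1))·(1 − ΣVar(i)/σ²_T) = (7/6)·(1 − 10.27/37.79) = 0.850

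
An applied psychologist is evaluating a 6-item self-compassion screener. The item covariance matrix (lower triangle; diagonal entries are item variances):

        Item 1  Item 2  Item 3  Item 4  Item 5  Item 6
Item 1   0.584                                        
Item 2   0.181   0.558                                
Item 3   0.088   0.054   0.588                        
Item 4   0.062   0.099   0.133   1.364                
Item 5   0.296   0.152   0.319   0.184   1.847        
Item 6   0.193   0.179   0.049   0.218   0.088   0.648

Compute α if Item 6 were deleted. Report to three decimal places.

α = 0.485

Remaining items: Item 1, Item 2, Item 3, Item 4, Item 5 (k = 5).
Σσᵢ² = 0.584 + 0.558 + 0.588 + 1.364 + 1.847 = 4.941
Var(T) = 4.941 + 2 × 1.568 = 8.077
α (item deleted) = (5/4)·(1 − 4.941/8.077) = 0.485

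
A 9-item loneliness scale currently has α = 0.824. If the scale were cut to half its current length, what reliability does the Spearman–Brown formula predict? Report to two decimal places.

predicted reliability = 0.70

Length factor m = 1/2
α' = m·α / (1 − (1−m)·α)
   = 1/2 × 0.824 / (1 − (1 − 1/2) × 0.824)
   = 0.4120 / 0.5880 = 0.70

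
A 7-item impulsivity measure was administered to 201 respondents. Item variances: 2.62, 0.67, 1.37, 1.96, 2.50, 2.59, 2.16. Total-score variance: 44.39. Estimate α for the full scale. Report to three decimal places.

ΣVar(i) = 2.62 + 0.67 + 1.37 + 1.96 + 2.50 + 2.59 + 2.16 = 13.87
α = (k/(k−1))·(1 − ΣVar(i)/σ²_T) = (7/6)·(1 − 13.87/44.39) = 0.802

α = 0.802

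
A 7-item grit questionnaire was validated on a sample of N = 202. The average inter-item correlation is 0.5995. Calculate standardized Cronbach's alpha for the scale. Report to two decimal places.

Standardized α = k·r̄ / (1 + (k−1)·r̄) = 7 × 0.5995 / (1 + 6 × 0.5995)
  = 4.1965 / 4.5970 = 0.91

α = 0.91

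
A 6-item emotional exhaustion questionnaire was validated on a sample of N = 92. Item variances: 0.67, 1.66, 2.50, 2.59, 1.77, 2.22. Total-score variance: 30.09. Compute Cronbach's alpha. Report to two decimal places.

Σσ²ᵢ = 0.67 + 1.66 + 2.50 + 2.59 + 1.77 + 2.22 = 11.41
α = (k/(k−1))·(1 − Σσ²ᵢ/Var(T)) = (6/5)·(1 − 11.41/30.09) = 0.74

Cronbach's alpha = 0.74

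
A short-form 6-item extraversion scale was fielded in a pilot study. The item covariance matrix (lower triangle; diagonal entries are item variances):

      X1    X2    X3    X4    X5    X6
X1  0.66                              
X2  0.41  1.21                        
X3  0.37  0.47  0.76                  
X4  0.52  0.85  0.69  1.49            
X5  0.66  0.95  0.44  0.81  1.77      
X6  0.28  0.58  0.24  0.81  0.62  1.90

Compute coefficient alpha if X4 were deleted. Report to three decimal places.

α = 0.768

Remaining items: X1, X2, X3, X5, X6 (k = 5).
ΣVar(i) = 0.66 + 1.21 + 0.76 + 1.77 + 1.90 = 6.30
Var(T) = 6.30 + 2 × 5.02 = 16.34
α (item deleted) = (5/4)·(1 − 6.30/16.34) = 0.768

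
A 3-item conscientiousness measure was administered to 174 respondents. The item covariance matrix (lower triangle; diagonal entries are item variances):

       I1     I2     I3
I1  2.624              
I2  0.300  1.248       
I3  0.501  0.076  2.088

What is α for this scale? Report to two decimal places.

Σσ²ᵢ = 2.624 + 1.248 + 2.088 = 5.960
Σ_{i<j} σ_ij = 0.877
σ²_total = 5.960 + 2 × 0.877 = 7.714
α = (k/(k−1))·(1 − Σσ²ᵢ/σ²_total) = (3/2)·(1 − 5.960/7.714) = 0.34

α = 0.34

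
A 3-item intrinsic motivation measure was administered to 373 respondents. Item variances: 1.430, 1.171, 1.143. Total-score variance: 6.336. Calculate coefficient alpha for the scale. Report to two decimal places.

ΣVar(i) = 1.430 + 1.171 + 1.143 = 3.744
α = (k/(k−1))·(1 − ΣVar(i)/total variance) = (3/2)·(1 − 3.744/6.336) = 0.61

α = 0.61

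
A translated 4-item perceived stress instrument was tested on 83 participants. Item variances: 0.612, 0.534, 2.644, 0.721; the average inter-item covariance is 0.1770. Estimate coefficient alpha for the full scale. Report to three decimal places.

ΣVar(i) = 0.612 + 0.534 + 2.644 + 0.721 = 4.511
Sum of the 6 distinct covariances = 6 × 0.1770 = 1.0620
Var(T) = ΣVar(i) + 2·Σcov = 4.511 + 2 × 1.0620 = 6.6350
α = (4/3)·(1 − 4.511/6.6350) = 0.427

coefficient alpha = 0.427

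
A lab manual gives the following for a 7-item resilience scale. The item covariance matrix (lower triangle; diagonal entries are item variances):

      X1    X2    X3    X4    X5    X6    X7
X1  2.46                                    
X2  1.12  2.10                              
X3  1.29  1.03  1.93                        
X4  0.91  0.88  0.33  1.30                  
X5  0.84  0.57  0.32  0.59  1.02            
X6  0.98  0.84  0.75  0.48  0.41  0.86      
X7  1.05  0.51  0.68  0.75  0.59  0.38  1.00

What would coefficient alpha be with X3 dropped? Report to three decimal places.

coefficient alpha = 0.857

Remaining items: X1, X2, X4, X5, X6, X7 (k = 6).
sum of item variances = 2.46 + 2.10 + 1.30 + 1.02 + 0.86 + 1.00 = 8.74
Var(T) = 8.74 + 2 × 10.90 = 30.54
α (item deleted) = (6/5)·(1 − 8.74/30.54) = 0.857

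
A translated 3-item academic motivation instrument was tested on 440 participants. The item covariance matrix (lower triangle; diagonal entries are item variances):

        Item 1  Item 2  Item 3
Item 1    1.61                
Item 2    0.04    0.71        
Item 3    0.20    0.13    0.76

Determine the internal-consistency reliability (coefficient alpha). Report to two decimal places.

coefficient alpha = 0.29

sum of item variances = 1.61 + 0.71 + 0.76 = 3.08
Sum of off-diagonal covariances = 0.37
total variance = 3.08 + 2 × 0.37 = 3.82
α = (k/(k−1))·(1 − sum of item variances/total variance) = (3/2)·(1 − 3.08/3.82) = 0.29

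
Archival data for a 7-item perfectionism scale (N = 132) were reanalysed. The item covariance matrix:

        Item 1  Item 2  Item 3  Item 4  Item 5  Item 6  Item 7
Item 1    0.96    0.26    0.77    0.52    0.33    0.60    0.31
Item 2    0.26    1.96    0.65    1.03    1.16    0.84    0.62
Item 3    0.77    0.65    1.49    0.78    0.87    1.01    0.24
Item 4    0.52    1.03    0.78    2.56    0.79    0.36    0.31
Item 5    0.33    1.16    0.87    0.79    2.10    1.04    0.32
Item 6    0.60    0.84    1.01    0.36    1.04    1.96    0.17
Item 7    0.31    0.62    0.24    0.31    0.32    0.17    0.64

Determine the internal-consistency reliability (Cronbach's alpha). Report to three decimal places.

Cronbach's alpha = 0.805

Σσᵢ² = 0.96 + 1.96 + 1.49 + 2.56 + 2.10 + 1.96 + 0.64 = 11.67
Sum of off-diagonal covariances = 12.98
σ²_total = 11.67 + 2 × 12.98 = 37.63
α = (k/(k−1))·(1 − Σσᵢ²/σ²_total) = (7/6)·(1 − 11.67/37.63) = 0.805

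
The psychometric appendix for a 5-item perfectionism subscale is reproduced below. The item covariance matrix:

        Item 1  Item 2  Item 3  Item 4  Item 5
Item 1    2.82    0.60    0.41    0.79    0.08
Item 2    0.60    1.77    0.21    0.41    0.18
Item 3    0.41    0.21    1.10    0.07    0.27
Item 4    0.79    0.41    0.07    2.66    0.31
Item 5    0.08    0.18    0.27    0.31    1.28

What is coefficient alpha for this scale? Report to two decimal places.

α = 0.51

sum of item variances = 2.82 + 1.77 + 1.10 + 2.66 + 1.28 = 9.63
Σ_{i<j} σ_ij = 3.33
σ²_T = 9.63 + 2 × 3.33 = 16.29
α = (k/(k−1))·(1 − sum of item variances/σ²_T) = (5/4)·(1 − 9.63/16.29) = 0.51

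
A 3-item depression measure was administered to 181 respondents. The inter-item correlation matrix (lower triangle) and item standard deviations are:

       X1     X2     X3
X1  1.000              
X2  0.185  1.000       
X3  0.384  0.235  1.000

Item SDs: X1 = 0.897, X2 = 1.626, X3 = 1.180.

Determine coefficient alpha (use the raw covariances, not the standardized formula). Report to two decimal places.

Σσ²ᵢ = 0.897² + 1.626² + 1.180² = 4.8409
Covariances σ_ij = r_ij · s_i · s_j:
  σ(X1,X2) = 0.185 × 0.897 × 1.626 = 0.2698
  σ(X1,X3) = 0.384 × 0.897 × 1.180 = 0.4064
  σ(X2,X3) = 0.235 × 1.626 × 1.180 = 0.4509
σ²_T = Σσ²ᵢ + 2·Σσ_ij = 4.8409 + 2 × 1.1271 = 7.0951
α = (3/2)·(1 − 4.8409/7.0951) = 0.48

coefficient alpha = 0.48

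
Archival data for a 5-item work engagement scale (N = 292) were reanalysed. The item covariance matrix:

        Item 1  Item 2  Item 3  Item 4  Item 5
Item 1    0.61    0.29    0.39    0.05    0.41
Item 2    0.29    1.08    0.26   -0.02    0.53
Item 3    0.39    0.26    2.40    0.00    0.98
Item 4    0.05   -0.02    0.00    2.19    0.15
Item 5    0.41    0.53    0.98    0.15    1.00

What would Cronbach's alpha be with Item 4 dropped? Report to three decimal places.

Remaining items: Item 1, Item 2, Item 3, Item 5 (k = 4).
Σσ²ᵢ = 0.61 + 1.08 + 2.40 + 1.00 = 5.09
Var(T) = 5.09 + 2 × 2.86 = 10.81
α (item deleted) = (4/3)·(1 − 5.09/10.81) = 0.706

α = 0.706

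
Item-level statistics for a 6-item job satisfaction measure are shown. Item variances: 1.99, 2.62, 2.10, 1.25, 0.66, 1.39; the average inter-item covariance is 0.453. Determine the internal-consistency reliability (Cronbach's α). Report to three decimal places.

α = 0.691

Σσᵢ² = 1.99 + 2.62 + 2.10 + 1.25 + 0.66 + 1.39 = 10.01
Sum of the 15 distinct covariances = 15 × 0.453 = 6.795
total variance = Σσᵢ² + 2·Σcov = 10.01 + 2 × 6.795 = 23.600
α = (6/5)·(1 − 10.01/23.600) = 0.691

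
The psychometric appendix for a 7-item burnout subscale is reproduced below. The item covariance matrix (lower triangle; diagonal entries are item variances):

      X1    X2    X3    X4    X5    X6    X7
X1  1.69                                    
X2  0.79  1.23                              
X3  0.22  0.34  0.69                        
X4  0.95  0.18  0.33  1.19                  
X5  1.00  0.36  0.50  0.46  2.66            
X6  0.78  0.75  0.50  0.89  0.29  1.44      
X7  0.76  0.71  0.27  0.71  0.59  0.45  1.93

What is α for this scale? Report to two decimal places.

α = 0.80

Σσ²ᵢ = 1.69 + 1.23 + 0.69 + 1.19 + 2.66 + 1.44 + 1.93 = 10.83
Σ_{i<j} σ_ij = 11.83
total variance = 10.83 + 2 × 11.83 = 34.49
α = (k/(k−1))·(1 − Σσ²ᵢ/total variance) = (7/6)·(1 − 10.83/34.49) = 0.80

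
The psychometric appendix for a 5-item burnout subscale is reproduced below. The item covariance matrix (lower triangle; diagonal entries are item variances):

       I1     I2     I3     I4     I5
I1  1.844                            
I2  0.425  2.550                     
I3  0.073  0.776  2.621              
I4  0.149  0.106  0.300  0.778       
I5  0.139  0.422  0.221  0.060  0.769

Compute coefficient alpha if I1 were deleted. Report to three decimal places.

coefficient alpha = 0.479

Remaining items: I2, I3, I4, I5 (k = 4).
Σσᵢ² = 2.550 + 2.621 + 0.778 + 0.769 = 6.718
total variance = 6.718 + 2 × 1.885 = 10.488
α (item deleted) = (4/3)·(1 − 6.718/10.488) = 0.479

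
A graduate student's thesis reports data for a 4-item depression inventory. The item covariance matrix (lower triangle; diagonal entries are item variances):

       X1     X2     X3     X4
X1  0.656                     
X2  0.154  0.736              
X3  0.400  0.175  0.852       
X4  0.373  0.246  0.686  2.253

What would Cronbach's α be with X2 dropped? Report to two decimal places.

Cronbach's α = 0.66

Remaining items: X1, X3, X4 (k = 3).
ΣVar(i) = 0.656 + 0.852 + 2.253 = 3.761
Var(T) = 3.761 + 2 × 1.459 = 6.679
α (item deleted) = (3/2)·(1 − 3.761/6.679) = 0.66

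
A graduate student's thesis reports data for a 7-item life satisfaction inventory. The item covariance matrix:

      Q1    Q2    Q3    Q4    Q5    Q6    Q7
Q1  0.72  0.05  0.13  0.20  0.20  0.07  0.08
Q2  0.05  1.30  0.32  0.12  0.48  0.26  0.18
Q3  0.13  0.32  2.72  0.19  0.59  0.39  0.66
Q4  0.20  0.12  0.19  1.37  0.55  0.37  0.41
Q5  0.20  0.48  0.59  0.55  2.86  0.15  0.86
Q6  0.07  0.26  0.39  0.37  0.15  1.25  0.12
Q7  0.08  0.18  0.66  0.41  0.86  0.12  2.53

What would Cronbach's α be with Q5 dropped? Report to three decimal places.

α = 0.501

Remaining items: Q1, Q2, Q3, Q4, Q6, Q7 (k = 6).
Σσᵢ² = 0.72 + 1.30 + 2.72 + 1.37 + 1.25 + 2.53 = 9.89
total variance = 9.89 + 2 × 3.55 = 16.99
α (item deleted) = (6/5)·(1 − 9.89/16.99) = 0.501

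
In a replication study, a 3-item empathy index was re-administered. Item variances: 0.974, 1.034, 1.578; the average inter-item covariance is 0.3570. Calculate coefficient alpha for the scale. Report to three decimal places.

α = 0.561

sum of item variances = 0.974 + 1.034 + 1.578 = 3.586
Sum of the 3 distinct covariances = 3 × 0.3570 = 1.0710
total variance = sum of item variances + 2·Σcov = 3.586 + 2 × 1.0710 = 5.7280
α = (3/2)·(1 − 3.586/5.7280) = 0.561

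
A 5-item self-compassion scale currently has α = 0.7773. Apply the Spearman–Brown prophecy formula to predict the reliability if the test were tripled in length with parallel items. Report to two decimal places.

predicted reliability = 0.91

Length factor m = 3
α' = m·α / (1 + (m−1)·α)
   = 3 × 0.7773 / (1 + (3 − 1) × 0.7773)
   = 2.3319 / 2.5546 = 0.91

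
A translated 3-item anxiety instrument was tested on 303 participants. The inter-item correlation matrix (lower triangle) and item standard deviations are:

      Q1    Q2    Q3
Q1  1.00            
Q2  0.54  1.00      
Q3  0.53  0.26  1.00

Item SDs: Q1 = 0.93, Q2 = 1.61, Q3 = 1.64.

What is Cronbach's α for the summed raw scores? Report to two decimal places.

α = 0.64

Σσ²ᵢ = 0.93² + 1.61² + 1.64² = 6.1466
Covariances σ_ij = r_ij · s_i · s_j:
  σ(Q1,Q2) = 0.54 × 0.93 × 1.61 = 0.8085
  σ(Q1,Q3) = 0.53 × 0.93 × 1.64 = 0.8084
  σ(Q2,Q3) = 0.26 × 1.61 × 1.64 = 0.6865
σ²_T = Σσ²ᵢ + 2·Σσ_ij = 6.1466 + 2 × 2.3034 = 10.7534
α = (3/2)·(1 − 6.1466/10.7534) = 0.64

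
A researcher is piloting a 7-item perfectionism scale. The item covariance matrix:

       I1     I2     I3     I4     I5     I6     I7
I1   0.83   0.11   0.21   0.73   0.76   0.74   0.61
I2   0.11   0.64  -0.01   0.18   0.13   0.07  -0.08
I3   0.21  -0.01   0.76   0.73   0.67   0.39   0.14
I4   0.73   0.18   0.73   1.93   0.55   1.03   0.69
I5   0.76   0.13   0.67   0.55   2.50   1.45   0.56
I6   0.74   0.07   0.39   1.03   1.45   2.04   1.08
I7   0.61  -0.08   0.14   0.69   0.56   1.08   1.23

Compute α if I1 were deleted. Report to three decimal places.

Remaining items: I2, I3, I4, I5, I6, I7 (k = 6).
Σσ²ᵢ = 0.64 + 0.76 + 1.93 + 2.50 + 2.04 + 1.23 = 9.10
σ²_T = 9.10 + 2 × 7.58 = 24.26
α (item deleted) = (6/5)·(1 − 9.10/24.26) = 0.750

α = 0.750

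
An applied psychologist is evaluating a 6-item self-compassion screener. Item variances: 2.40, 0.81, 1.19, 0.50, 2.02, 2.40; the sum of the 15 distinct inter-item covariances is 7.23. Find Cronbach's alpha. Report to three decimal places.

ΣVar(i) = 2.40 + 0.81 + 1.19 + 0.50 + 2.02 + 2.40 = 9.32
Sum of distinct covariances = 7.23
total variance = ΣVar(i) + 2·Σcov = 9.32 + 2 × 7.23 = 23.78
α = (6/5)·(1 − 9.32/23.78) = 0.730

Cronbach's alpha = 0.730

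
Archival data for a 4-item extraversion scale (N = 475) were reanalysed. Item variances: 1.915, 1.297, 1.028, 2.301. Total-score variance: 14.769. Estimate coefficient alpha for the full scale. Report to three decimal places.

sum of item variances = 1.915 + 1.297 + 1.028 + 2.301 = 6.541
α = (k/(k−1))·(1 − sum of item variances/σ²_total) = (4/3)·(1 − 6.541/14.769) = 0.743

coefficient alpha = 0.743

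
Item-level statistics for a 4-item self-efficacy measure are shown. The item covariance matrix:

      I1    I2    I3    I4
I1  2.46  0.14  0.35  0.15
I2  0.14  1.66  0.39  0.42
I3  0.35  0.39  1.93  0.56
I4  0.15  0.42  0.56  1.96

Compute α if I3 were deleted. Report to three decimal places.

α = 0.284

Remaining items: I1, I2, I4 (k = 3).
Σσ²ᵢ = 2.46 + 1.66 + 1.96 = 6.08
Var(T) = 6.08 + 2 × 0.71 = 7.50
α (item deleted) = (3/2)·(1 − 6.08/7.50) = 0.284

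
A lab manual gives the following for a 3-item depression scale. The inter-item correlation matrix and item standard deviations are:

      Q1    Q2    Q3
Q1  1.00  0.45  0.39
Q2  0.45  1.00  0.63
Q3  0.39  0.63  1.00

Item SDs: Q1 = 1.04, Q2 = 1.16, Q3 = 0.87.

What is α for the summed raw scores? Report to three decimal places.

α = 0.735

Σσ²ᵢ = 1.04² + 1.16² + 0.87² = 3.1841
Covariances σ_ij = r_ij · s_i · s_j:
  σ(Q1,Q2) = 0.45 × 1.04 × 1.16 = 0.5429
  σ(Q1,Q3) = 0.39 × 1.04 × 0.87 = 0.3529
  σ(Q2,Q3) = 0.63 × 1.16 × 0.87 = 0.6358
σ²_T = Σσ²ᵢ + 2·Σσ_ij = 3.1841 + 2 × 1.5316 = 6.2473
α = (3/2)·(1 − 3.1841/6.2473) = 0.735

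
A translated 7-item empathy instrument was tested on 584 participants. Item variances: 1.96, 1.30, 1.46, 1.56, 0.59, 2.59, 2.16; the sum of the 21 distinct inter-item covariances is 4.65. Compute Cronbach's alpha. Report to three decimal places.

Cronbach's alpha = 0.519

Σσᵢ² = 1.96 + 1.30 + 1.46 + 1.56 + 0.59 + 2.59 + 2.16 = 11.62
Sum of distinct covariances = 4.65
total variance = Σσᵢ² + 2·Σcov = 11.62 + 2 × 4.65 = 20.92
α = (7/6)·(1 − 11.62/20.92) = 0.519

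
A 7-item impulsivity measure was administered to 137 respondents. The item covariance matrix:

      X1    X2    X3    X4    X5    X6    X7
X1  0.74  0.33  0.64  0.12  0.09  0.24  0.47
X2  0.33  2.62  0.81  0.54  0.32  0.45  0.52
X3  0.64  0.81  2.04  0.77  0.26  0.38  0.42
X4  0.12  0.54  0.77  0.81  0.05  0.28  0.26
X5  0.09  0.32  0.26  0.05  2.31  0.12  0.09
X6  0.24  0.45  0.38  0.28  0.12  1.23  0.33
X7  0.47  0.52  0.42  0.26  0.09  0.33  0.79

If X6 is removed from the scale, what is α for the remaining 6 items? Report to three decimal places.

Remaining items: X1, X2, X3, X4, X5, X7 (k = 6).
sum of item variances = 0.74 + 2.62 + 2.04 + 0.81 + 2.31 + 0.79 = 9.31
Var(T) = 9.31 + 2 × 5.69 = 20.69
α (item deleted) = (6/5)·(1 − 9.31/20.69) = 0.660

α = 0.660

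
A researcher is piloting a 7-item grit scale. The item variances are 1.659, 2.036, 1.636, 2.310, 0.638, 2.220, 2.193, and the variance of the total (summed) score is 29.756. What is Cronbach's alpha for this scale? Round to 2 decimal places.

Cronbach's alpha = 0.67

ΣVar(i) = 1.659 + 2.036 + 1.636 + 2.310 + 0.638 + 2.220 + 2.193 = 12.692
α = (k/(k−1))·(1 − ΣVar(i)/total variance) = (7/6)·(1 − 12.692/29.756) = 0.67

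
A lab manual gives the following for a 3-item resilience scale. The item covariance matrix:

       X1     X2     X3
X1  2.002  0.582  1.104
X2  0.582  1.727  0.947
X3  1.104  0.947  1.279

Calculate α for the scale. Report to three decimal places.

sum of item variances = 2.002 + 1.727 + 1.279 = 5.008
Sum of off-diagonal covariances = 2.633
σ²_total = 5.008 + 2 × 2.633 = 10.274
α = (k/(k−1))·(1 − sum of item variances/σ²_total) = (3/2)·(1 − 5.008/10.274) = 0.769

α = 0.769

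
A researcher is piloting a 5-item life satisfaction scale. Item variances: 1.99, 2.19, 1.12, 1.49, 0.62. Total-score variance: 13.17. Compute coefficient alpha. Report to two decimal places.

α = 0.55

Σσ²ᵢ = 1.99 + 2.19 + 1.12 + 1.49 + 0.62 = 7.41
α = (k/(k−1))·(1 − Σσ²ᵢ/total variance) = (5/4)·(1 − 7.41/13.17) = 0.55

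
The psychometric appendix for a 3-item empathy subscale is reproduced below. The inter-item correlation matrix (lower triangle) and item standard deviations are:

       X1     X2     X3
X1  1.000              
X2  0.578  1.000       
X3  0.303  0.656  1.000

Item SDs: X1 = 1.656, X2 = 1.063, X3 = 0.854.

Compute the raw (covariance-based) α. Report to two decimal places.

α = 0.71

Σσ²ᵢ = 1.656² + 1.063² + 0.854² = 4.6016
Covariances σ_ij = r_ij · s_i · s_j:
  σ(X1,X2) = 0.578 × 1.656 × 1.063 = 1.0175
  σ(X1,X3) = 0.303 × 1.656 × 0.854 = 0.4285
  σ(X2,X3) = 0.656 × 1.063 × 0.854 = 0.5955
σ²_T = Σσ²ᵢ + 2·Σσ_ij = 4.6016 + 2 × 2.0415 = 8.6846
α = (3/2)·(1 − 4.6016/8.6846) = 0.71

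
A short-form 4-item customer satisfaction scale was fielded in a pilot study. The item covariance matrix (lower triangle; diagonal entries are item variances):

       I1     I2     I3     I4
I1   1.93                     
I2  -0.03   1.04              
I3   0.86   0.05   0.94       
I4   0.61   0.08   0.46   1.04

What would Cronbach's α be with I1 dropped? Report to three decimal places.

Remaining items: I2, I3, I4 (k = 3).
sum of item variances = 1.04 + 0.94 + 1.04 = 3.02
σ²_total = 3.02 + 2 × 0.59 = 4.20
α (item deleted) = (3/2)·(1 − 3.02/4.20) = 0.421

Cronbach's α = 0.421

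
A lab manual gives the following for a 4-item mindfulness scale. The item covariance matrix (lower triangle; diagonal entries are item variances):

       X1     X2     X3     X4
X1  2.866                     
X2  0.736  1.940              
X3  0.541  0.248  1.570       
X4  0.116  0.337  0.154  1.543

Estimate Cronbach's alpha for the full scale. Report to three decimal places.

Cronbach's alpha = 0.467

Σσ²ᵢ = 2.866 + 1.940 + 1.570 + 1.543 = 7.919
Sum of off-diagonal covariances = 2.132
total variance = 7.919 + 2 × 2.132 = 12.183
α = (k/(k−1))·(1 − Σσ²ᵢ/total variance) = (4/3)·(1 − 7.919/12.183) = 0.467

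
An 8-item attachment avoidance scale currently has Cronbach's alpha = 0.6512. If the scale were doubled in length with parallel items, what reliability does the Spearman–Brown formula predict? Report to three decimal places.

predicted reliability = 0.789

Length factor m = 2
α' = m·α / (1 + (m−1)·α)
   = 2 × 0.6512 / (1 + (2 − 1) × 0.6512)
   = 1.3024 / 1.6512 = 0.789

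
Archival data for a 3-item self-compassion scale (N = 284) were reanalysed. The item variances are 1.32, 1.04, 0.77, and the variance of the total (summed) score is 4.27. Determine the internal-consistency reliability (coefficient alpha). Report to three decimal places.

Σσᵢ² = 1.32 + 1.04 + 0.77 = 3.13
α = (k/(k−1))·(1 − Σσᵢ²/σ²_T) = (3/2)·(1 − 3.13/4.27) = 0.400

α = 0.400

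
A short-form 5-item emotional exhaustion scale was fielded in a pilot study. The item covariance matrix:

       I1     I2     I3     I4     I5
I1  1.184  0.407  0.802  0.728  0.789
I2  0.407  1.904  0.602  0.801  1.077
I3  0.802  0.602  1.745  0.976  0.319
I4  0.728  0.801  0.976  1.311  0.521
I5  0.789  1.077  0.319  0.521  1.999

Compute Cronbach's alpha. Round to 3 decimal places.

Cronbach's alpha = 0.791

sum of item variances = 1.184 + 1.904 + 1.745 + 1.311 + 1.999 = 8.143
Σ_{i<j} σ_ij = 7.022
Var(T) = 8.143 + 2 × 7.022 = 22.187
α = (k/(k−1))·(1 − sum of item variances/Var(T)) = (5/4)·(1 − 8.143/22.187) = 0.791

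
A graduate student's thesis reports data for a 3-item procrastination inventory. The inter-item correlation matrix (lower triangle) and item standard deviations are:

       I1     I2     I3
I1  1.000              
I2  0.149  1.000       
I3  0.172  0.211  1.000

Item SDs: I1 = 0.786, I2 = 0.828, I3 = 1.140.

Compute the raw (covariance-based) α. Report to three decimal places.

α = 0.386

Σσ²ᵢ = 0.786² + 0.828² + 1.140² = 2.6030
Covariances σ_ij = r_ij · s_i · s_j:
  σ(I1,I2) = 0.149 × 0.786 × 0.828 = 0.0970
  σ(I1,I3) = 0.172 × 0.786 × 1.140 = 0.1541
  σ(I2,I3) = 0.211 × 0.828 × 1.140 = 0.1992
σ²_T = Σσ²ᵢ + 2·Σσ_ij = 2.6030 + 2 × 0.4503 = 3.5036
α = (3/2)·(1 − 2.6030/3.5036) = 0.386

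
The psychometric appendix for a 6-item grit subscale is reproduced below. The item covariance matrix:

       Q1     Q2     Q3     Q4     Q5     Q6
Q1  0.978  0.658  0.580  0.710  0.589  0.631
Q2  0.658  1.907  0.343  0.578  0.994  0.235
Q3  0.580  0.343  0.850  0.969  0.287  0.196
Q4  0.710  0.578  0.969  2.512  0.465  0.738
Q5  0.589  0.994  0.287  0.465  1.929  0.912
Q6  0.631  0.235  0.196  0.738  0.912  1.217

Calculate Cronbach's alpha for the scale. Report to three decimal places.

α = 0.785

ΣVar(i) = 0.978 + 1.907 + 0.850 + 2.512 + 1.929 + 1.217 = 9.393
Sum of off-diagonal covariances = 8.885
σ²_T = 9.393 + 2 × 8.885 = 27.163
α = (k/(k−1))·(1 − ΣVar(i)/σ²_T) = (6/5)·(1 − 9.393/27.163) = 0.785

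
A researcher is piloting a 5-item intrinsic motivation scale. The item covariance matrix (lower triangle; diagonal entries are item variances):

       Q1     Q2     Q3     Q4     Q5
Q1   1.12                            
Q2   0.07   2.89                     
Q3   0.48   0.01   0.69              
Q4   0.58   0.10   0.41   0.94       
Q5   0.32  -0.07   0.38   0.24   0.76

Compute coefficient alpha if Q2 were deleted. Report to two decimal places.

Remaining items: Q1, Q3, Q4, Q5 (k = 4).
sum of item variances = 1.12 + 0.69 + 0.94 + 0.76 = 3.51
σ²_total = 3.51 + 2 × 2.41 = 8.33
α (item deleted) = (4/3)·(1 − 3.51/8.33) = 0.77

coefficient alpha = 0.77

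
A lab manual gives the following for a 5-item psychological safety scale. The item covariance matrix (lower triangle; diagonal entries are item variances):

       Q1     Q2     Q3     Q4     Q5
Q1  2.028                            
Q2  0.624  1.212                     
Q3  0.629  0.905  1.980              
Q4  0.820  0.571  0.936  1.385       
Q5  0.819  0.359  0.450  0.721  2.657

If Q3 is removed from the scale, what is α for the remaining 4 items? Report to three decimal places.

α = 0.691

Remaining items: Q1, Q2, Q4, Q5 (k = 4).
sum of item variances = 2.028 + 1.212 + 1.385 + 2.657 = 7.282
Var(T) = 7.282 + 2 × 3.914 = 15.110
α (item deleted) = (4/3)·(1 − 7.282/15.110) = 0.691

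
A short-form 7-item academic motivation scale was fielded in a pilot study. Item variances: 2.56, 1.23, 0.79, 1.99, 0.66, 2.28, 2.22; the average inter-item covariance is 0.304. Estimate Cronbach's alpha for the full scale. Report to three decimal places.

ΣVar(i) = 2.56 + 1.23 + 0.79 + 1.99 + 0.66 + 2.28 + 2.22 = 11.73
Sum of the 21 distinct covariances = 21 × 0.304 = 6.384
total variance = ΣVar(i) + 2·Σcov = 11.73 + 2 × 6.384 = 24.498
α = (7/6)·(1 − 11.73/24.498) = 0.608

Cronbach's alpha = 0.608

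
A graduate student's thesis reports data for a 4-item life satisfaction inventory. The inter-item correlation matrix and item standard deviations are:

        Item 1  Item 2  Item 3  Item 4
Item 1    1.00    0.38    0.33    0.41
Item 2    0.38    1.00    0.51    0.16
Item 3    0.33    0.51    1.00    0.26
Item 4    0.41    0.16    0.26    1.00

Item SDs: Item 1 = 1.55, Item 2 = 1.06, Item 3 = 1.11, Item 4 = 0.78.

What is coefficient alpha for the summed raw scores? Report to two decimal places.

Σσ²ᵢ = 1.55² + 1.06² + 1.11² + 0.78² = 5.3666
Covariances σ_ij = r_ij · s_i · s_j:
  σ(Item 1,Item 2) = 0.38 × 1.55 × 1.06 = 0.6243
  σ(Item 1,Item 3) = 0.33 × 1.55 × 1.11 = 0.5678
  σ(Item 1,Item 4) = 0.41 × 1.55 × 0.78 = 0.4957
  σ(Item 2,Item 3) = 0.51 × 1.06 × 1.11 = 0.6001
  σ(Item 2,Item 4) = 0.16 × 1.06 × 0.78 = 0.1323
  σ(Item 3,Item 4) = 0.26 × 1.11 × 0.78 = 0.2251
σ²_T = Σσ²ᵢ + 2·Σσ_ij = 5.3666 + 2 × 2.6453 = 10.6572
α = (4/3)·(1 − 5.3666/10.6572) = 0.66

α = 0.66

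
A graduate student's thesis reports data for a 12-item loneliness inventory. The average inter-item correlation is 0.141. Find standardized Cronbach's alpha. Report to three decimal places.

Standardized α = k·r̄ / (1 + (k−1)·r̄) = 12 × 0.141 / (1 + 11 × 0.141)
  = 1.6920 / 2.5510 = 0.663

standardized Cronbach's alpha = 0.663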